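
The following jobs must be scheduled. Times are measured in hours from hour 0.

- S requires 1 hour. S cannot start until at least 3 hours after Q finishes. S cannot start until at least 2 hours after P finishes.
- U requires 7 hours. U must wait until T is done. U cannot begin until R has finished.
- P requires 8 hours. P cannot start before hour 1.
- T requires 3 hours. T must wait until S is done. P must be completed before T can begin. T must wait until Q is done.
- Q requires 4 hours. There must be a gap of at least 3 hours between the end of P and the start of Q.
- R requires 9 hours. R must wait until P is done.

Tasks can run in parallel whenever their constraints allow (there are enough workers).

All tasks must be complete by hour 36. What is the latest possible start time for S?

25

U must finish by hour 36; it takes 7 hours, so it must start by 36 − 7 = hour 29.
T has to be done before U (must start by hour 29). That means finishing by hour 29, i.e. starting by 29 − 3 = hour 26.
Since T (must start by hour 26) depends on it, S must finish by hour 26. Backing off its 1-hour duration gives a latest start of hour 25.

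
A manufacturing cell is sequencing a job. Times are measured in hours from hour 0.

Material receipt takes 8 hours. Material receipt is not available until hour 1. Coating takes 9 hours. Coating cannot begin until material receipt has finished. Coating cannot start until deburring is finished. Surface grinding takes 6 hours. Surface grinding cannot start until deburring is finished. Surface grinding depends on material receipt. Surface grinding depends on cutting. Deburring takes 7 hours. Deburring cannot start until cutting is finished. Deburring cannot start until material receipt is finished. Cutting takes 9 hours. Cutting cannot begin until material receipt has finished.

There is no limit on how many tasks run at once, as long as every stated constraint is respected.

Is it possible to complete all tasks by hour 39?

Yes

After its own release at hour 1, material receipt can start at hour 1 and finishes at hour 9.
Cutting cannot begin until material receipt (finishes hour 9). It runs from hour 9 to 9 + 9 = hour 18.
Deburring cannot start until cutting (finishes hour 18); material receipt (finishes hour 9). The controlling bound is hour 18, so deburring finishes at 18 + 7 = hour 25.
Coating cannot start until material receipt (finishes hour 9); deburring (finishes hour 25). The controlling bound is hour 25, so coating finishes at 25 + 9 = hour 34.
Surface grinding needs all of deburring (finishes hour 25); material receipt (finishes hour 9); cutting (finishes hour 18). That puts its earliest start at hour 25; it finishes at 25 + 6 = hour 31.
Every task is finished by hour 34, which is no later than the deadline of 39, so the schedule is feasible.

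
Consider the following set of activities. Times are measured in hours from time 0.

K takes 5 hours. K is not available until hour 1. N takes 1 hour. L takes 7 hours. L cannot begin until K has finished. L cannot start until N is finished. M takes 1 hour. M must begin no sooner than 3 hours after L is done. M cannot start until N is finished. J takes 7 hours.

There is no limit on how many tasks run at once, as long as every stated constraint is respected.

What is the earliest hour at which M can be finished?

N has no prerequisites, so it starts at hour 0 and finishes at hour 1.
After its own release at hour 1, K can start at hour 1 and finishes at hour 6.
L needs all of K (finishes hour 6); N (finishes hour 1). That puts its earliest start at hour 6; it finishes at 6 + 7 = hour 13.
For M: L (finishes hour 13, plus 3-hour gap → hour 16); N (finishes hour 1). Taking the maximum gives a start of hour 16, and it finishes at 16 + 1 = hour 17.

17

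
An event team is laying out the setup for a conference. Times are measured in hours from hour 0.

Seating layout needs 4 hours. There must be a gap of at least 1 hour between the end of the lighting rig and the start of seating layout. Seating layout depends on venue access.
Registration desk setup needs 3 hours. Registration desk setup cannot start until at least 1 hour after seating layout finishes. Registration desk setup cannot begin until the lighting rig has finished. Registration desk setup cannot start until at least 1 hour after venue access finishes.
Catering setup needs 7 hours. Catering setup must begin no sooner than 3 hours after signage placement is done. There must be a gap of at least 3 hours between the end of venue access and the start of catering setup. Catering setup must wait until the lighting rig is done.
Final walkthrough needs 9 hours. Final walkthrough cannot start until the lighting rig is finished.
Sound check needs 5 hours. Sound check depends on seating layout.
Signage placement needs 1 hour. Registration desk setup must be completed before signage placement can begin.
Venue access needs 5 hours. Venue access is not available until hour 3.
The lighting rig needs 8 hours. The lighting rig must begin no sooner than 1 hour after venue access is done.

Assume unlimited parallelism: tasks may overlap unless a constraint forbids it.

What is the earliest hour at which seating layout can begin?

Venue access cannot begin until its own release at hour 3. It runs from hour 3 to 3 + 5 = hour 8.
The lighting rig waits on venue access (finishes hour 8, plus 1-hour gap → hour 9), so it starts at hour 9 and finishes at 9 + 8 = hour 17.
Seating layout waits on the lighting rig (finishes hour 17, plus 1-hour gap → hour 18); venue access (finishes hour 8). The latest of these is hour 18, which is the earliest seating layout can start.

18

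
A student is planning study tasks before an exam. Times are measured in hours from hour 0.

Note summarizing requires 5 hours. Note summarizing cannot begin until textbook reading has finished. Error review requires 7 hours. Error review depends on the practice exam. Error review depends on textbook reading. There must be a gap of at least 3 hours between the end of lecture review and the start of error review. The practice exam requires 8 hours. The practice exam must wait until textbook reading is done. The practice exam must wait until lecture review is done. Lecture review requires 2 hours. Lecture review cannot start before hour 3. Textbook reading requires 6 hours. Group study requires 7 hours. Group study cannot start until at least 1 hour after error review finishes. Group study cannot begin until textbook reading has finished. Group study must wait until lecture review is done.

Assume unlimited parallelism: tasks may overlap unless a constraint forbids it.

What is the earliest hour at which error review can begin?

14

Lecture review cannot begin until its own release at hour 3. It runs from hour 3 to 3 + 2 = hour 5.
Textbook reading has no prerequisites, so it starts at hour 0 and finishes at hour 6.
For the practice exam: textbook reading (finishes hour 6); lecture review (finishes hour 5). Taking the maximum gives a start of hour 6, and it finishes at 6 + 8 = hour 14.
Error review waits on the practice exam (finishes hour 14); textbook reading (finishes hour 6); lecture review (finishes hour 5, plus 3-hour gap → hour 8). The latest of these is hour 14, which is the earliest error review can start.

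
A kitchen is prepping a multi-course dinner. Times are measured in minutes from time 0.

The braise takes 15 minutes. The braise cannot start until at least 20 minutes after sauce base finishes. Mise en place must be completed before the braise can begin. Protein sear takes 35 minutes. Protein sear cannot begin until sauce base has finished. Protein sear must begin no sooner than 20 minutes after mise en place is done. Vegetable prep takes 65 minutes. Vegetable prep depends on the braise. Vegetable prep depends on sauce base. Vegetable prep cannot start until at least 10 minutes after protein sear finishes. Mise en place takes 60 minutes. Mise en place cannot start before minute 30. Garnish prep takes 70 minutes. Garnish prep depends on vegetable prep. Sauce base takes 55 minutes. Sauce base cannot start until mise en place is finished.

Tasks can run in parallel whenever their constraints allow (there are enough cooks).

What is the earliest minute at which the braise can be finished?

After its own release at minute 30, mise en place can start at minute 30 and finishes at minute 90.
After mise en place (finishes minute 90), sauce base can start at minute 90 and finishes at minute 145.
The braise has to wait for sauce base (finishes minute 145, plus 20-minute gap → minute 165); mise en place (finishes minute 90). The latest of these is minute 165, so the braise runs minute 165 to 165 + 15 = minute 180.

180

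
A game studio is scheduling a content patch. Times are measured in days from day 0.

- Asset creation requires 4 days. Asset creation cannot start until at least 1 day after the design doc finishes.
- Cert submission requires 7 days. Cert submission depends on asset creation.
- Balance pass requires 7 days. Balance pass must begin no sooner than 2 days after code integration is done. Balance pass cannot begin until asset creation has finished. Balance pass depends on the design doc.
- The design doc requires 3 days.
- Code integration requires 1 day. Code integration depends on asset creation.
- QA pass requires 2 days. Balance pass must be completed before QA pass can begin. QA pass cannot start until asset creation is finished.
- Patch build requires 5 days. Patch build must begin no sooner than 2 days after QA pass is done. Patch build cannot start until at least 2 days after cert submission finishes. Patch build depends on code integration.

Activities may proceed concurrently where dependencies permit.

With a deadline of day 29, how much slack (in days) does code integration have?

2

The design doc has no prerequisites, so it starts at day 0 and finishes at day 3.
Asset creation cannot begin until the design doc (finishes day 3, plus 1-day gap → day 4). It runs from day 4 to 4 + 4 = day 8.
Code integration cannot begin until asset creation (finishes day 8). It runs from day 8 to 8 + 1 = day 9.

Working backward from the deadline:
Nothing follows patch build; the deadline of day 29 is its only limit. It must start by 29 − 5 = day 24.
QA pass feeds into patch build (must start by day 24, minus 2-day gap → day 22); so QA pass must finish by day 22 and therefore start by day 20.
Balance pass has to be done before QA pass (must start by day 20). That means finishing by day 20, i.e. starting by 20 − 7 = day 13.
Code integration has several dependents: balance pass (must start by day 13, minus 2-day gap → day 11); patch build (must start by day 24). The earliest of those limits is day 11, so code integration must start by 11 − 1 = day 10.
So code integration can start as early as day 8 and as late as day 10, giving 10 − 8 = 2 days of slack.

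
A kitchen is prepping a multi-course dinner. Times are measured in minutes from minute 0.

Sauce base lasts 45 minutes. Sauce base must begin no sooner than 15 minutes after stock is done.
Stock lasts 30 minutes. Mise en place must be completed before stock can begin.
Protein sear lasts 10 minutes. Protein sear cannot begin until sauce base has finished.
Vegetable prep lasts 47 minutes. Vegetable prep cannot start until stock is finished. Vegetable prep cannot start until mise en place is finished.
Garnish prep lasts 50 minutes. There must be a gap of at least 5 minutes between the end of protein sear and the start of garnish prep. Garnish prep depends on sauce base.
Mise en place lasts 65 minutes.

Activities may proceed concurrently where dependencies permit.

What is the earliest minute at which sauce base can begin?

110

Mise en place can start immediately at minute 0; it finishes at minute 65.
Stock cannot begin until mise en place (finishes minute 65). It runs from minute 65 to 65 + 30 = minute 95.
Sauce base waits on stock (finishes minute 95, plus 15-minute gap → minute 110), so the earliest it can start is minute 110.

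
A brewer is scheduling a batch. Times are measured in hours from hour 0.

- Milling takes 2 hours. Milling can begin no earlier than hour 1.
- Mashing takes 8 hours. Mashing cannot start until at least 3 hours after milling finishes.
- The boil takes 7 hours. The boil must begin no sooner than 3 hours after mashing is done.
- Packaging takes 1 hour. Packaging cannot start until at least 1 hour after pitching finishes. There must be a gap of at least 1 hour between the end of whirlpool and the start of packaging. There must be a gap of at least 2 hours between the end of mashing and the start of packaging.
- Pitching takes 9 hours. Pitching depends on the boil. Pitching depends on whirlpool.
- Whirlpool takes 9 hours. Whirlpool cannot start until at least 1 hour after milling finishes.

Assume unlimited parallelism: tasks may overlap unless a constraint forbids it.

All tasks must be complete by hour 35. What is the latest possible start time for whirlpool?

15

Packaging has no dependents, so it just needs to finish by hour 35. Starting by 35 − 1 = hour 34 achieves that.
Pitching feeds into packaging (must start by hour 34, minus 1-hour gap → hour 33); so pitching must finish by hour 33 and therefore start by hour 24.
Whirlpool feeds pitching (must start by hour 24); packaging (must start by hour 34, minus 1-hour gap → hour 33). Taking the minimum, whirlpool must finish by hour 24 and start by 24 − 9 = hour 15.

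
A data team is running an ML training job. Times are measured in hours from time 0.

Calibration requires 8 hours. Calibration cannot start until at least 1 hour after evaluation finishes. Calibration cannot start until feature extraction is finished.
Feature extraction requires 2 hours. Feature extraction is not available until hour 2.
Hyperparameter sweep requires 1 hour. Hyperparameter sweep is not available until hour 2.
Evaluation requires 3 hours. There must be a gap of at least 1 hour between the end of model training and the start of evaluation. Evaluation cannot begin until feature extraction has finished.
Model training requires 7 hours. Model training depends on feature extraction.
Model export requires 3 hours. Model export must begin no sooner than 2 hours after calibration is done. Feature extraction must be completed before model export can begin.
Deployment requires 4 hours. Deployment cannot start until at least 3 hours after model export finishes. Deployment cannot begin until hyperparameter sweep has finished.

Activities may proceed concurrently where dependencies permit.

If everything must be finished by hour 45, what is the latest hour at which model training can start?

Nothing follows deployment; the deadline of hour 45 is its only limit. It must start by 45 − 4 = hour 41.
Model export must finish before deployment (must start by hour 41, minus 3-hour gap → hour 38). With a 3-hour duration, model export must start by 38 − 3 = hour 35.
Calibration has to be done before model export (must start by hour 35, minus 2-hour gap → hour 33). That means finishing by hour 33, i.e. starting by 33 − 8 = hour 25.
Since calibration (must start by hour 25, minus 1-hour gap → hour 24) depends on it, evaluation must finish by hour 24. Backing off its 3-hour duration gives a latest start of hour 21.
Since evaluation (must start by hour 21, minus 1-hour gap → hour 20) depends on it, model training must finish by hour 20. Backing off its 7-hour duration gives a latest start of hour 13.

13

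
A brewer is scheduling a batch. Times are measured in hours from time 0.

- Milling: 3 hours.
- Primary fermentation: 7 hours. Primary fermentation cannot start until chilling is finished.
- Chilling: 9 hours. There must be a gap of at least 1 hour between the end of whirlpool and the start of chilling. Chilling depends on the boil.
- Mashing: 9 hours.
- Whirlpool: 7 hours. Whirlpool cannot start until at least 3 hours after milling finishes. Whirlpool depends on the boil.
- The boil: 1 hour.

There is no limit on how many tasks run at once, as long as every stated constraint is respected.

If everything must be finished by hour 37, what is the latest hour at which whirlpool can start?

To finish by hour 37, primary fermentation (duration 7) must start no later than hour 30.
Chilling must finish before primary fermentation (must start by hour 30). With a 9-hour duration, chilling must start by 30 − 9 = hour 21.
Since chilling (must start by hour 21, minus 1-hour gap → hour 20) depends on it, whirlpool must finish by hour 20. Backing off its 7-hour duration gives a latest start of hour 13.

13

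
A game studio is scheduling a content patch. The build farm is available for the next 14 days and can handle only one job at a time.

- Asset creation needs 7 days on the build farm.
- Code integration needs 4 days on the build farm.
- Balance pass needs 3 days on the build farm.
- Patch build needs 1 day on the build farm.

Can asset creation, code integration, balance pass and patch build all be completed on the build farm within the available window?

Running back to back, the jobs need 7 + 4 + 3 + 1 = 15 days on the build farm.
Since 15 > 14, they cannot all fit.

No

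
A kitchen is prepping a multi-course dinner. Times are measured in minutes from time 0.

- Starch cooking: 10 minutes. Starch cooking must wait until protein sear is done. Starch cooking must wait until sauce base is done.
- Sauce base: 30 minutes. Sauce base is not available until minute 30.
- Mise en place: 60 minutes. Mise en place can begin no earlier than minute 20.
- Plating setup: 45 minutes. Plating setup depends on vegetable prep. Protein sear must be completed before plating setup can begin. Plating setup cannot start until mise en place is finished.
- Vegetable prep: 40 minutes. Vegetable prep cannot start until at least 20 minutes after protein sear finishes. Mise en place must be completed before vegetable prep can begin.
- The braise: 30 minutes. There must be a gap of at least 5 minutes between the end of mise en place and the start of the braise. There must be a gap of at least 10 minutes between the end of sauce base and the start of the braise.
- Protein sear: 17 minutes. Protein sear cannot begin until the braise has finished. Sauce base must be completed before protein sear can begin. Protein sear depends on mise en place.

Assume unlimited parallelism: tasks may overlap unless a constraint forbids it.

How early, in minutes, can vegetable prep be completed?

Sauce base waits on its own release at minute 30, so it starts at minute 30 and finishes at 30 + 30 = minute 60.
Mise en place cannot begin until its own release at minute 20. It runs from minute 20 to 20 + 60 = minute 80.
For the braise: mise en place (finishes minute 80, plus 5-minute gap → minute 85); sauce base (finishes minute 60, plus 10-minute gap → minute 70). Taking the maximum gives a start of minute 85, and it finishes at 85 + 30 = minute 115.
For protein sear: the braise (finishes minute 115); sauce base (finishes minute 60); mise en place (finishes minute 80). Taking the maximum gives a start of minute 115, and it finishes at 115 + 17 = minute 132.
Vegetable prep cannot start until protein sear (finishes minute 132, plus 20-minute gap → minute 152); mise en place (finishes minute 80). The controlling bound is minute 152, so vegetable prep finishes at 152 + 40 = minute 192.

192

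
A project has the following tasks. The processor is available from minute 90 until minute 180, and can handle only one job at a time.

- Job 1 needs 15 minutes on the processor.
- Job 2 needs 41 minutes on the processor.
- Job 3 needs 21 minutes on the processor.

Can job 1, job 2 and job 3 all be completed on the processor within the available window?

The processor window is 180 − 90 = 90 minutes.
Running back to back, the jobs need 15 + 41 + 21 = 77 minutes on the processor.
Since 77 ≤ 90, they fit within the window.

Yes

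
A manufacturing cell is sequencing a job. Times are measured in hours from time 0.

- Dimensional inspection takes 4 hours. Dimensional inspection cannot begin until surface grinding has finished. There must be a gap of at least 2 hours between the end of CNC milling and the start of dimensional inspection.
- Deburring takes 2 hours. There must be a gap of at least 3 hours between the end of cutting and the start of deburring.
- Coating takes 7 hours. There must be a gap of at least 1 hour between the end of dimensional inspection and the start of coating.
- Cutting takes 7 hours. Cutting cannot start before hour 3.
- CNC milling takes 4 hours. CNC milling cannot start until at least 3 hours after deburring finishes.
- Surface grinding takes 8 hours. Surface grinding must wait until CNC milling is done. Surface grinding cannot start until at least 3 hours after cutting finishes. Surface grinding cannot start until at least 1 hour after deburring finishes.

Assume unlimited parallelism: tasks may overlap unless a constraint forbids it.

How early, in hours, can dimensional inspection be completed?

34

Cutting waits on its own release at hour 3, so it starts at hour 3 and finishes at 3 + 7 = hour 10.
Deburring waits on cutting (finishes hour 10, plus 3-hour gap → hour 13), so it starts at hour 13 and finishes at 13 + 2 = hour 15.
CNC milling waits on deburring (finishes hour 15, plus 3-hour gap → hour 18), so it starts at hour 18 and finishes at 18 + 4 = hour 22.
Surface grinding needs all of CNC milling (finishes hour 22); cutting (finishes hour 10, plus 3-hour gap → hour 13); deburring (finishes hour 15, plus 1-hour gap → hour 16). That puts its earliest start at hour 22; it finishes at 22 + 8 = hour 30.
Dimensional inspection cannot start until surface grinding (finishes hour 30); CNC milling (finishes hour 22, plus 2-hour gap → hour 24). The controlling bound is hour 30, so dimensional inspection finishes at 30 + 4 = hour 34.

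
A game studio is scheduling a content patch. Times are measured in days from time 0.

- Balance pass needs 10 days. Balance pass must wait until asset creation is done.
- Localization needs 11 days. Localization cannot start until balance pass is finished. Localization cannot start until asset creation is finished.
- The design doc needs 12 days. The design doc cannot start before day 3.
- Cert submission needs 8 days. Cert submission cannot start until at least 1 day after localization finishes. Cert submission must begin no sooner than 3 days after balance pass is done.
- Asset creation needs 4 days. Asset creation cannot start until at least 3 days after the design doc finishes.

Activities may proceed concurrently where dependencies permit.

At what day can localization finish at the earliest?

43

The design doc cannot begin until its own release at day 3. It runs from day 3 to 3 + 12 = day 15.
Asset creation waits on the design doc (finishes day 15, plus 3-day gap → day 18), so it starts at day 18 and finishes at 18 + 4 = day 22.
Balance pass waits on asset creation (finishes day 22), so it starts at day 22 and finishes at 22 + 10 = day 32.
Localization has to wait for balance pass (finishes day 32); asset creation (finishes day 22). The latest of these is day 32, so localization runs day 32 to 32 + 11 = day 43.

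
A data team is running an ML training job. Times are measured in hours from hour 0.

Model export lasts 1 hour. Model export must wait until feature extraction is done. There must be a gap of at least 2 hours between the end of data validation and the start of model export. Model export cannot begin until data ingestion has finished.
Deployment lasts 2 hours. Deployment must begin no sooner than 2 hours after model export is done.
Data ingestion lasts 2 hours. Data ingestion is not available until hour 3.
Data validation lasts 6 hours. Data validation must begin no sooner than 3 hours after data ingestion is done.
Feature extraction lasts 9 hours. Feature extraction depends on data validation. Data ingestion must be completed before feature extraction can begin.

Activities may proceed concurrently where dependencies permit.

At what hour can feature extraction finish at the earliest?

Data ingestion waits on its own release at hour 3, so it starts at hour 3 and finishes at 3 + 2 = hour 5.
Data validation cannot begin until data ingestion (finishes hour 5, plus 3-hour gap → hour 8). It runs from hour 8 to 8 + 6 = hour 14.
Feature extraction cannot start until data validation (finishes hour 14); data ingestion (finishes hour 5). The controlling bound is hour 14, so feature extraction finishes at 14 + 9 = hour 23.

23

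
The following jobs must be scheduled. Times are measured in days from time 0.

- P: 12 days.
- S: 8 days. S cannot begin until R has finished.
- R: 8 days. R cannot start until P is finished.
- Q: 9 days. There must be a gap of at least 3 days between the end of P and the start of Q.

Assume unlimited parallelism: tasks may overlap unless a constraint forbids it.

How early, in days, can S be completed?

28

Nothing blocks P, so it runs from day 0 to day 12.
R cannot begin until P (finishes day 12). It runs from day 12 to 12 + 8 = day 20.
S waits on R (finishes day 20), so it starts at day 20 and finishes at 20 + 8 = day 28.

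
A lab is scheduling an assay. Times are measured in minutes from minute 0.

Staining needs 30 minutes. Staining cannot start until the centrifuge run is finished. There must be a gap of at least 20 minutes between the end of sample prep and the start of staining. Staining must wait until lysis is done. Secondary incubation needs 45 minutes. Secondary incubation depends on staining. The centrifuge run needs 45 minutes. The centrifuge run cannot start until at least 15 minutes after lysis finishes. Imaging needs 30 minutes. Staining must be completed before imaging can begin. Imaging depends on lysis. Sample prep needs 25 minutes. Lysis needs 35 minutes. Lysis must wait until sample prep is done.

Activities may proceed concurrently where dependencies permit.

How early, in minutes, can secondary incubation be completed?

195

Nothing blocks sample prep, so it runs from minute 0 to minute 25.
After sample prep (finishes minute 25), lysis can start at minute 25 and finishes at minute 60.
The centrifuge run waits on lysis (finishes minute 60, plus 15-minute gap → minute 75), so it starts at minute 75 and finishes at 75 + 45 = minute 120.
Staining needs all of the centrifuge run (finishes minute 120); sample prep (finishes minute 25, plus 20-minute gap → minute 45); lysis (finishes minute 60). That puts its earliest start at minute 120; it finishes at 120 + 30 = minute 150.
Secondary incubation cannot begin until staining (finishes minute 150). It runs from minute 150 to 150 + 45 = minute 195.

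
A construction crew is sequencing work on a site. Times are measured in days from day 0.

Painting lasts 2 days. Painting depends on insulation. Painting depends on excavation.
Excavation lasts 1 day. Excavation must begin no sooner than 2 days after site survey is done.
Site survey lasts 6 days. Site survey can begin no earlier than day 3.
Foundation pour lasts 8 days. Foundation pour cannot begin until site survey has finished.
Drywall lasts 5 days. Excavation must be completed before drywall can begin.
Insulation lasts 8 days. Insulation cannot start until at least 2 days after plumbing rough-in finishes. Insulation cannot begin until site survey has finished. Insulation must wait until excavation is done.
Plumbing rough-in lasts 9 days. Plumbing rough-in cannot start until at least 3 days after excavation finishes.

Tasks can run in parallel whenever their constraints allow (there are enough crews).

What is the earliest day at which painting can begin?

After its own release at day 3, site survey can start at day 3 and finishes at day 9.
Excavation cannot begin until site survey (finishes day 9, plus 2-day gap → day 11). It runs from day 11 to 11 + 1 = day 12.
After excavation (finishes day 12, plus 3-day gap → day 15), plumbing rough-in can start at day 15 and finishes at day 24.
Insulation has to wait for plumbing rough-in (finishes day 24, plus 2-day gap → day 26); site survey (finishes day 9); excavation (finishes day 12). The latest of these is day 26, so insulation runs day 26 to 26 + 8 = day 34.
Painting waits on insulation (finishes day 34); excavation (finishes day 12). The latest of these is day 34, which is the earliest painting can start.

34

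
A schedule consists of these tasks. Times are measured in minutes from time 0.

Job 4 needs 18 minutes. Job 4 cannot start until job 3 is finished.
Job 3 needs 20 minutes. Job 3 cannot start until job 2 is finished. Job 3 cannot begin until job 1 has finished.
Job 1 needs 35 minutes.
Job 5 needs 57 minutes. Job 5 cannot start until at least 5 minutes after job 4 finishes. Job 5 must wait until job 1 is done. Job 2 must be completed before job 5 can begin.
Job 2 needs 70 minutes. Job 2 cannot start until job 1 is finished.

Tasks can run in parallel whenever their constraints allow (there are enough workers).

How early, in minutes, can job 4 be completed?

143

Job 1 has no prerequisites, so it starts at minute 0 and finishes at minute 35.
After job 1 (finishes minute 35), job 2 can start at minute 35 and finishes at minute 105.
Job 3 needs all of job 2 (finishes minute 105); job 1 (finishes minute 35). That puts its earliest start at minute 105; it finishes at 105 + 20 = minute 125.
Job 4 cannot begin until job 3 (finishes minute 125). It runs from minute 125 to 125 + 18 = minute 143.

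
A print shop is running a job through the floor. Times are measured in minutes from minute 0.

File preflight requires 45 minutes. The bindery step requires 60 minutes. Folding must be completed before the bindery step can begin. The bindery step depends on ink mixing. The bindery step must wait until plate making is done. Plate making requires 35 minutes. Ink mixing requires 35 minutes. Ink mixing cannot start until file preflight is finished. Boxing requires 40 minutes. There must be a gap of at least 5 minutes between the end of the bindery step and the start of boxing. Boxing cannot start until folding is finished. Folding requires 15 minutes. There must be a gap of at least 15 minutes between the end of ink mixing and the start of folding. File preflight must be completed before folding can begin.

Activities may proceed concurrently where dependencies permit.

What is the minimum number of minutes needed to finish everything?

215

Nothing blocks plate making, so it runs from minute 0 to minute 35.
Nothing blocks file preflight, so it runs from minute 0 to minute 45.
Ink mixing cannot begin until file preflight (finishes minute 45). It runs from minute 45 to 45 + 35 = minute 80.
Folding cannot start until ink mixing (finishes minute 80, plus 15-minute gap → minute 95); file preflight (finishes minute 45). The controlling bound is minute 95, so folding finishes at 95 + 15 = minute 110.
The bindery step has to wait for folding (finishes minute 110); ink mixing (finishes minute 80); plate making (finishes minute 35). The latest of these is minute 110, so the bindery step runs minute 110 to 110 + 60 = minute 170.
For boxing: the bindery step (finishes minute 170, plus 5-minute gap → minute 175); folding (finishes minute 110). Taking the maximum gives a start of minute 175, and it finishes at 175 + 40 = minute 215.
All tasks are finished once the last one completes. Finish times: File preflight at 45, Plate making at 35, Ink mixing at 80, Folding at 110, The bindery step at 170, Boxing at 215. The latest is minute 215.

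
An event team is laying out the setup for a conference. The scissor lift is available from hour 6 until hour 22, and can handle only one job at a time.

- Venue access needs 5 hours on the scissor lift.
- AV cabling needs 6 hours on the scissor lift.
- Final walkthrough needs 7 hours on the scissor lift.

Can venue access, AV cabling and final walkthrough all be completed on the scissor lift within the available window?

The scissor lift window is 22 − 6 = 16 hours.
Running back to back, the jobs need 5 + 6 + 7 = 18 hours on the scissor lift.
Since 18 > 16, they cannot all fit.

No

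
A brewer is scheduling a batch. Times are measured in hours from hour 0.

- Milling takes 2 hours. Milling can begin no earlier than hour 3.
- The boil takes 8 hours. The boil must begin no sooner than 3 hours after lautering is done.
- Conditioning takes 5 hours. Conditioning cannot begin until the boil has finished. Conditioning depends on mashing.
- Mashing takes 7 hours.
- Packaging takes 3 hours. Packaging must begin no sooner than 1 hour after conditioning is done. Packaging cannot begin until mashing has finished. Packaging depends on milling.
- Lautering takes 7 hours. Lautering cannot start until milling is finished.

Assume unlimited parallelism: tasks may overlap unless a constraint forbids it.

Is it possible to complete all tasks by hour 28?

No

Mashing has no prerequisites, so it starts at hour 0 and finishes at hour 7.
After its own release at hour 3, milling can start at hour 3 and finishes at hour 5.
After milling (finishes hour 5), lautering can start at hour 5 and finishes at hour 12.
The boil cannot begin until lautering (finishes hour 12, plus 3-hour gap → hour 15). It runs from hour 15 to 15 + 8 = hour 23.
For conditioning: the boil (finishes hour 23); mashing (finishes hour 7). Taking the maximum gives a start of hour 23, and it finishes at 23 + 5 = hour 28.
For packaging: conditioning (finishes hour 28, plus 1-hour gap → hour 29); mashing (finishes hour 7); milling (finishes hour 5). Taking the maximum gives a start of hour 29, and it finishes at 29 + 3 = hour 32.
The earliest everything can be done is hour 32, which is after the deadline of 28, so it is not possible.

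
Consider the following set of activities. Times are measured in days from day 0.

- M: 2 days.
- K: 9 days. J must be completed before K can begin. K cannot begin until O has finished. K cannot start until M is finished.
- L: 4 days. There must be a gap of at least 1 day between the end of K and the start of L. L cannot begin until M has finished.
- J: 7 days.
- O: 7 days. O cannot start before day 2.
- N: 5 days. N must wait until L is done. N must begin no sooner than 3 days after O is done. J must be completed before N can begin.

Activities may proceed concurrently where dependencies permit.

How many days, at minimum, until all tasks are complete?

28

O waits on its own release at day 2, so it starts at day 2 and finishes at 2 + 7 = day 9.
M can start immediately at day 0; it finishes at day 2.
J has no prerequisites, so it starts at day 0 and finishes at day 7.
K cannot start until J (finishes day 7); O (finishes day 9); M (finishes day 2). The controlling bound is day 9, so K finishes at 9 + 9 = day 18.
For L: K (finishes day 18, plus 1-day gap → day 19); M (finishes day 2). Taking the maximum gives a start of day 19, and it finishes at 19 + 4 = day 23.
N needs all of L (finishes day 23); O (finishes day 9, plus 3-day gap → day 12); J (finishes day 7). That puts its earliest start at day 23; it finishes at 23 + 5 = day 28.
All tasks are finished once the last one completes. Finish times: J at 7, K at 18, L at 23, M at 2, N at 28, O at 9. The latest is day 28.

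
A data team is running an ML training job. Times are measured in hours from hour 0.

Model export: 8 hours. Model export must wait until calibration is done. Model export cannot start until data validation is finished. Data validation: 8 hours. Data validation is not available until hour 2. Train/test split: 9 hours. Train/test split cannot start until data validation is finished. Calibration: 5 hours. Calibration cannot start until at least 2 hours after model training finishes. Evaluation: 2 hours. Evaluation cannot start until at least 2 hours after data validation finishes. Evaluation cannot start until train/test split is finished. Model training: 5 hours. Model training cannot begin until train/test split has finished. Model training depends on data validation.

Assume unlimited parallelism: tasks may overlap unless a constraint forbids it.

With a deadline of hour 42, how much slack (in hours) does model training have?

Data validation cannot begin until its own release at hour 2. It runs from hour 2 to 2 + 8 = hour 10.
Train/test split cannot begin until data validation (finishes hour 10). It runs from hour 10 to 10 + 9 = hour 19.
Model training needs all of train/test split (finishes hour 19); data validation (finishes hour 10). That puts its earliest start at hour 19; it finishes at 19 + 5 = hour 24.

Working backward from the deadline:
To finish by hour 42, model export (duration 8) must start no later than hour 34.
Calibration has to be done before model export (must start by hour 34). That means finishing by hour 34, i.e. starting by 34 − 5 = hour 29.
Model training feeds into calibration (must start by hour 29, minus 2-hour gap → hour 27); so model training must finish by hour 27 and therefore start by hour 22.
So model training can start as early as hour 19 and as late as hour 22, giving 22 − 19 = 3 hours of slack.

3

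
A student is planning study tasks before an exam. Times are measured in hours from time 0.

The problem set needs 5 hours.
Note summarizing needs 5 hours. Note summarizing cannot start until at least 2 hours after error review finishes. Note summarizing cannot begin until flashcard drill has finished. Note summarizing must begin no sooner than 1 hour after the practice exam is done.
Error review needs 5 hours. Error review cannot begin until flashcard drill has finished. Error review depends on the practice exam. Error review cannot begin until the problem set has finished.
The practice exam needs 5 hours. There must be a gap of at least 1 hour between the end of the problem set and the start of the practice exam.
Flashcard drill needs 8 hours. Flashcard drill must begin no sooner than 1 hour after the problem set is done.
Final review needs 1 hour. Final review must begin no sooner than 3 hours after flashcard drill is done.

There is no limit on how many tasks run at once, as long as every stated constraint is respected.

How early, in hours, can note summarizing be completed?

26

Nothing blocks the problem set, so it runs from hour 0 to hour 5.
After the problem set (finishes hour 5, plus 1-hour gap → hour 6), the practice exam can start at hour 6 and finishes at hour 11.
After the problem set (finishes hour 5, plus 1-hour gap → hour 6), flashcard drill can start at hour 6 and finishes at hour 14.
Error review has to wait for flashcard drill (finishes hour 14); the practice exam (finishes hour 11); the problem set (finishes hour 5). The latest of these is hour 14, so error review runs hour 14 to 14 + 5 = hour 19.
Note summarizing needs all of error review (finishes hour 19, plus 2-hour gap → hour 21); flashcard drill (finishes hour 14); the practice exam (finishes hour 11, plus 1-hour gap → hour 12). That puts its earliest start at hour 21; it finishes at 21 + 5 = hour 26.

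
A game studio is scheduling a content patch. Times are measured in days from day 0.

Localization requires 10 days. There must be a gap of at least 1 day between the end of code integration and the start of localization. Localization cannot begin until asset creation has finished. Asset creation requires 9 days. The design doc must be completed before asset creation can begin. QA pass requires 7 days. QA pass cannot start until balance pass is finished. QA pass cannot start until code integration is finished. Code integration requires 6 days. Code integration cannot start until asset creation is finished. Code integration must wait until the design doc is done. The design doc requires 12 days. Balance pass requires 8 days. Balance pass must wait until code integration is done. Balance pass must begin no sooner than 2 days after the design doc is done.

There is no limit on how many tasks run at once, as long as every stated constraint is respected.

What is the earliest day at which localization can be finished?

The design doc can start immediately at day 0; it finishes at day 12.
Asset creation waits on the design doc (finishes day 12), so it starts at day 12 and finishes at 12 + 9 = day 21.
For code integration: asset creation (finishes day 21); the design doc (finishes day 12). Taking the maximum gives a start of day 21, and it finishes at 21 + 6 = day 27.
Localization cannot start until code integration (finishes day 27, plus 1-day gap → day 28); asset creation (finishes day 21). The controlling bound is day 28, so localization finishes at 28 + 10 = day 38.

38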